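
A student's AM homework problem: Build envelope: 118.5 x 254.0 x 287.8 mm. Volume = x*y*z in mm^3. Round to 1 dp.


V = 118.5 * 254.0 * 287.8 = 8662492.2 mm^3


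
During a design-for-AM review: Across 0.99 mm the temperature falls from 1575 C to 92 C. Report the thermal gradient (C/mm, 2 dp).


G = (1575-92)/0.99 = 1497.98 C/mm


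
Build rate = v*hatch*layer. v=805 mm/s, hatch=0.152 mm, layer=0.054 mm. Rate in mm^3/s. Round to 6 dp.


Rate = 805 * 0.152 * 0.054 = 6.60744 mm^3/s


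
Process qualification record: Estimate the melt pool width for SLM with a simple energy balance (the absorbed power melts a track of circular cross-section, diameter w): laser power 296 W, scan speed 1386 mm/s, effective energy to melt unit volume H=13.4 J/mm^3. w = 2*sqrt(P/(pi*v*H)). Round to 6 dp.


w = 2*sqrt(296/(pi*1386*13.4)) = 0.142451 mm


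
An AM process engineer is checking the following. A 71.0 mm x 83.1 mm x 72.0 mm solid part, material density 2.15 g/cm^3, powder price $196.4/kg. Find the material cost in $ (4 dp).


V = 71.0 * 83.1 * 72.0 = 424807.2 mm^3 = 424.8072 cm^3
Mass = 424.8072 * 2.15 / 1000 = 0.91333548 kg
Cost = 0.91333548 * 196.4 = 179.3791 $


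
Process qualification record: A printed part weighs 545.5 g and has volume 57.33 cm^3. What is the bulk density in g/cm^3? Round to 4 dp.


rho = 545.5 / 57.33 = 9.5151 g/cm^3


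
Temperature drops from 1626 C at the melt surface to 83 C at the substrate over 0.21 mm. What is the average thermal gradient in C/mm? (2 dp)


G = (1626-83)/0.21 = 7347.62 C/mm


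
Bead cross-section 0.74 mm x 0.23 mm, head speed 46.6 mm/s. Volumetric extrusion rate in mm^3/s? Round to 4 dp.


Rate = 0.74 * 0.23 * 46.6 = 7.9313 mm^3/s


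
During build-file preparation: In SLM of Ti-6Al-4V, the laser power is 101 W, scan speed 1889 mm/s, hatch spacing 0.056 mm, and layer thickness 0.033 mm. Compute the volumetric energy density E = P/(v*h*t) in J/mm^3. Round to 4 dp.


E = 101 / (1889*0.056*0.033) = 28.9326 J/mm^3


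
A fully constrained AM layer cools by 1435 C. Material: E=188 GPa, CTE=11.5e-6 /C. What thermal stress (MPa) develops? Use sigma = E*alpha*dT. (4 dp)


sigma = 188*1000 * 11.5e-6 * 1435 = 3102.47 MPa


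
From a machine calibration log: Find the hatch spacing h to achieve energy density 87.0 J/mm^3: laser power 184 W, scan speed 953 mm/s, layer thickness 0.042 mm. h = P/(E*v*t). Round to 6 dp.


h = 184 / (87.0*953*0.042) = 0.052839 mm


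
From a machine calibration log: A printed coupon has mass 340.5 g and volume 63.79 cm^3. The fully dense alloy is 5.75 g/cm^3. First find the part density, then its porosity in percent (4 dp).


rho_part = 340.5 / 63.79 = 5.33782725 g/cm^3
Porosity = (1 - 5.33782725/5.75)*100 = 7.1682 %


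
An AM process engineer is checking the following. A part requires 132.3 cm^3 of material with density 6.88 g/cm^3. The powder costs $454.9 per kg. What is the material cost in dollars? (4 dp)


Mass = 132.3*6.88/1000 = 0.910224 kg
Cost = 0.910224 * 454.9 = 414.0609 $


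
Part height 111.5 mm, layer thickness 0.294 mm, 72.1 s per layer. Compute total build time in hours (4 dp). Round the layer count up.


Layers = ceil(111.5/0.294) = 380
t = 380 * 72.1 / 3600 = 7.6106 hrs


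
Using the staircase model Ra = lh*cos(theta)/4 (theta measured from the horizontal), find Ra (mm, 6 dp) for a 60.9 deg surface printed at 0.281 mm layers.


Ra = 0.281 * cos(60.9) / 4 = 0.034165 mm


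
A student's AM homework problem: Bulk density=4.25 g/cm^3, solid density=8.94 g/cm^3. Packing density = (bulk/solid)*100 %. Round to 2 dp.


Packing = (4.25/8.94)*100 = 47.54 %


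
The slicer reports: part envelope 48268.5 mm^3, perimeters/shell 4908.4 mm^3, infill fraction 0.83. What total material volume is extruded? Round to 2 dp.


V_infill = (48268.5 - 4908.4) * 0.83 = 35988.88
V_total = 4908.4 + 35988.88 = 40897.28 mm^3


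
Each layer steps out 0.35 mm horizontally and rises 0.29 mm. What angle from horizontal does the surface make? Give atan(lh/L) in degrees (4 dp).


angle = atan(0.29/0.35) = 39.6442 degrees


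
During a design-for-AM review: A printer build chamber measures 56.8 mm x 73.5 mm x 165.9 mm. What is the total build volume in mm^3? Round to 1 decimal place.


V = 56.8 * 73.5 * 165.9 = 692599.3 mm^3


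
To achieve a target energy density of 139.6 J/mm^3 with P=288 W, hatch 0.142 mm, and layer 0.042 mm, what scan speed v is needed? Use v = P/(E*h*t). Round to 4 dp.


v = 288 / (139.6*0.142*0.042) = 345.915 mm/s


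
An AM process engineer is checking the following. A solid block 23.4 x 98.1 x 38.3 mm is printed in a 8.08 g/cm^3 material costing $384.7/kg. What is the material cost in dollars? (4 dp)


V = 23.4 * 98.1 * 38.3 = 87919.182 mm^3 = 87.919182 cm^3
Mass = 87.919182 * 8.08 / 1000 = 0.71038699 kg
Cost = 0.71038699 * 384.7 = 273.2859 $


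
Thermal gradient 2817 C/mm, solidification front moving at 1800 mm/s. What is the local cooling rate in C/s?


CR = 2817 * 1800 = 5070600 C/s


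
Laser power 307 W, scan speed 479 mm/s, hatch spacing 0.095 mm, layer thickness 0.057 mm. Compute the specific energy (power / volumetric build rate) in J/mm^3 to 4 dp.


Build rate = 479 * 0.095 * 0.057 = 2.593785 mm^3/s
SE = 307 / 2.593785 = 118.3598 J/mm^3


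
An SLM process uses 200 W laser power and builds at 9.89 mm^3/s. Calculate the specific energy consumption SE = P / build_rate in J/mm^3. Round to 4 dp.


SE = 200 / 9.89 = 20.2224 J/mm^3


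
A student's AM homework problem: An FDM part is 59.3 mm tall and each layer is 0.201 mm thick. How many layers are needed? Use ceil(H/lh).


Layers = ceil(59.3/0.201) = 296


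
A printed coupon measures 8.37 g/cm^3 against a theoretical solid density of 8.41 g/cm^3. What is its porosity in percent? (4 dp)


Porosity = (1-8.37/8.41)*100 = 0.4756 %


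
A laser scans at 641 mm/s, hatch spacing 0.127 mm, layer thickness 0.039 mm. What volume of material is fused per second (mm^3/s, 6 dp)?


Rate = 641 * 0.127 * 0.039 = 3.174873 mm^3/s


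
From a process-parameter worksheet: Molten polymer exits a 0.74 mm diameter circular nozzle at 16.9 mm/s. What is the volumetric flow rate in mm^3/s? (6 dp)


A = pi*(0.74/2)^2 = 0.43008403 mm^2
Q = 0.43008403 * 16.9 = 7.26842 mm^3/s


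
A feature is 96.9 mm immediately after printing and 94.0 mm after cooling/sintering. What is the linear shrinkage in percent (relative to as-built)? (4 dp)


Shrinkage = ((96.9-94.0)/96.9)*100 = 2.9928 %


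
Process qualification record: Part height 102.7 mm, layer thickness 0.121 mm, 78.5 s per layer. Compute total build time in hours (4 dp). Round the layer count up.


Layers = ceil(102.7/0.121) = 849
t = 849 * 78.5 / 3600 = 18.5129 hrs


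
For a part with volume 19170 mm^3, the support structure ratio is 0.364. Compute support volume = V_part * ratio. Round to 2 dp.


V_support = 19170 * 0.364 = 6977.88 mm^3


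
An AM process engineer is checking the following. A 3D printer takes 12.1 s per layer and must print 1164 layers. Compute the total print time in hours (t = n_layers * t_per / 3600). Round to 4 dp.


t = 1164 * 12.1 / 3600 = 3.9123 hrs


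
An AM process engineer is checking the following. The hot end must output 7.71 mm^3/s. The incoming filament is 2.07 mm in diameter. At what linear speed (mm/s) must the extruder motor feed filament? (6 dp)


A = pi*(2.07/2)^2 = 3.365353
v = 7.71 / 3.365353 = 2.290993 mm/s


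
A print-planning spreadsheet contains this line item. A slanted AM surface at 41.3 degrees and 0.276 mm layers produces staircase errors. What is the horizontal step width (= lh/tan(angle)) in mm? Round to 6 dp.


step = 0.276 / tan(41.3) = 0.314164 mm


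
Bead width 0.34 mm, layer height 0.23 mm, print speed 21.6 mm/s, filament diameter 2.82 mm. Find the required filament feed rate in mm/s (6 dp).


Q = 0.34 * 0.23 * 21.6 = 1.68912 mm^3/s
A_fil = pi*(2.82/2)^2 = 6.24580035 mm^2
v_feed = 1.68912 / 6.24580035 = 0.270441 mm/s


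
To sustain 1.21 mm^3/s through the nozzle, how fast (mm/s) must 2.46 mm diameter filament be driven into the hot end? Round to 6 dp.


A = pi*(2.46/2)^2 = 4.752916
v = 1.21 / 4.752916 = 0.254581 mm/s


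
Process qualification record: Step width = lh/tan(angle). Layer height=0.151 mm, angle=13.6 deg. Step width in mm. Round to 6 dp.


step = 0.151 / tan(13.6) = 0.624159 mm


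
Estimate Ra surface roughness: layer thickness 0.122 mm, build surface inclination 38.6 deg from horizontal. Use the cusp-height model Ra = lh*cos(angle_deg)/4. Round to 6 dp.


Ra = 0.122 * cos(38.6) / 4 = 0.023836 mm


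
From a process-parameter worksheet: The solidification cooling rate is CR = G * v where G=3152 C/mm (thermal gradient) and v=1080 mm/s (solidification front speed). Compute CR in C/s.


CR = 3152 * 1080 = 3404160 C/s


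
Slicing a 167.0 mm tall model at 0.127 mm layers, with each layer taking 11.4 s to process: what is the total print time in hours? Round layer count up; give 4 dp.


Layers = ceil(167.0/0.127) = 1315
t = 1315 * 11.4 / 3600 = 4.1642 hrs


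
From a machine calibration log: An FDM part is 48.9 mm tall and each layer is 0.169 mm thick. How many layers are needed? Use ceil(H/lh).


Layers = ceil(48.9/0.169) = 290


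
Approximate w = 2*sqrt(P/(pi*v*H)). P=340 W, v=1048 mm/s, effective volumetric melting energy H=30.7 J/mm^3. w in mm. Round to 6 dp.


w = 2*sqrt(340/(pi*1048*30.7)) = 0.115996 mm


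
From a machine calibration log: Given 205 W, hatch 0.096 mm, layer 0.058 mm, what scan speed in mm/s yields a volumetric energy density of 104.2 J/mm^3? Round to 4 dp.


v = 205 / (104.2*0.096*0.058) = 353.3352 mm/s


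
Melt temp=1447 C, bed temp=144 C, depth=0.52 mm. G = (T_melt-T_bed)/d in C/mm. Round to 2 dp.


G = (1447-144)/0.52 = 2505.77 C/mm


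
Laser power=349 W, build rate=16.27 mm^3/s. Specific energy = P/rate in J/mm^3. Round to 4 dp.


SE = 349 / 16.27 = 21.4505 J/mm^3


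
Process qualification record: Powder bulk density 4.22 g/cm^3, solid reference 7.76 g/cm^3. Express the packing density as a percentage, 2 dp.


Packing = (4.22/7.76)*100 = 54.38 %


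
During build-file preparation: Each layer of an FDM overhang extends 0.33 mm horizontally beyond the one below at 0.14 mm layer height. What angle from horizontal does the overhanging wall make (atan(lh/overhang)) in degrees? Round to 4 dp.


angle = atan(0.14/0.33) = 22.9887 degrees


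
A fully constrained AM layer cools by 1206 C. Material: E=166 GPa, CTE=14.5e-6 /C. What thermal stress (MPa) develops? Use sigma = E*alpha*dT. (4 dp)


sigma = 166*1000 * 14.5e-6 * 1206 = 2902.842 MPa


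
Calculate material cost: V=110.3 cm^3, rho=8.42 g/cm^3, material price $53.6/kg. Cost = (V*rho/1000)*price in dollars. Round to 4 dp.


Mass = 110.3*8.42/1000 = 0.928726 kg
Cost = 0.928726 * 53.6 = 49.7797 $


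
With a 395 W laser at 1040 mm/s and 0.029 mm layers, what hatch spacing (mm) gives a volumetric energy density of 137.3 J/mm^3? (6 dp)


h = 395 / (137.3*1040*0.029) = 0.095388 mm


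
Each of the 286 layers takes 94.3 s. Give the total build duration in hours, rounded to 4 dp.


t = 286 * 94.3 / 3600 = 7.4916 hrs


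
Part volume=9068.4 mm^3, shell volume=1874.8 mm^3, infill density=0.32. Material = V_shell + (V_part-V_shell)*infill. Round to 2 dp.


V_infill = (9068.4 - 1874.8) * 0.32 = 2301.95
V_total = 1874.8 + 2301.95 = 4176.75 mm^3


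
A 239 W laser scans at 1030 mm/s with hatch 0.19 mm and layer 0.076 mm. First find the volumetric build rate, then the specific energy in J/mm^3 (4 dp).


Build rate = 1030 * 0.19 * 0.076 = 14.8732 mm^3/s
SE = 239 / 14.8732 = 16.0692 J/mm^3


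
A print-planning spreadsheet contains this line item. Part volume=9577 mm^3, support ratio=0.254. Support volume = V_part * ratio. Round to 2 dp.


V_support = 9577 * 0.254 = 2432.56 mm^3


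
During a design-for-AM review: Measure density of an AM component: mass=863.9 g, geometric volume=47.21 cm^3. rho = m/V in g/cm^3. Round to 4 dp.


rho = 863.9 / 47.21 = 18.2991 g/cm^3


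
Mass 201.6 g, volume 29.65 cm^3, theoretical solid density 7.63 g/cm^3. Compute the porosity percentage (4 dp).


rho_part = 201.6 / 29.65 = 6.79932546 g/cm^3
Porosity = (1 - 6.79932546/7.63)*100 = 10.887 %


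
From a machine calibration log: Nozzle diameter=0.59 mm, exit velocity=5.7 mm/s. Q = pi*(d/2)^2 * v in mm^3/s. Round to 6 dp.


A = pi*(0.59/2)^2 = 0.2733971 mm^2
Q = 0.2733971 * 5.7 = 1.558363 mm^3/s


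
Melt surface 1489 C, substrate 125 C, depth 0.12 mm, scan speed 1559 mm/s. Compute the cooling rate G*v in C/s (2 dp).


G = (1489-125)/0.12 = 11366.66666667 C/mm
CR = 11366.66666667 * 1559 = 17720633.33 C/s


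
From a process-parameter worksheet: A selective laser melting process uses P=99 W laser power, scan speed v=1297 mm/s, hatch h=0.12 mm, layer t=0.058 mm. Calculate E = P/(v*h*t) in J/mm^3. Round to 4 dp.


E = 99 / (1297*0.12*0.058) = 10.967 J/mm^3


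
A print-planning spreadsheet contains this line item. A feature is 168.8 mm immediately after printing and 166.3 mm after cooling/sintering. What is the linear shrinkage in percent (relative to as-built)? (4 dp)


Shrinkage = ((168.8-166.3)/168.8)*100 = 1.481 %


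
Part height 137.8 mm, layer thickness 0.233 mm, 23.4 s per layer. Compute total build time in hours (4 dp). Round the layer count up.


Layers = ceil(137.8/0.233) = 592
t = 592 * 23.4 / 3600 = 3.848 hrs


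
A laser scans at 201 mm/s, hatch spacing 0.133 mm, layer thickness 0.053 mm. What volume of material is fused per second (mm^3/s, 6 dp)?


Rate = 201 * 0.133 * 0.053 = 1.416849 mm^3/s


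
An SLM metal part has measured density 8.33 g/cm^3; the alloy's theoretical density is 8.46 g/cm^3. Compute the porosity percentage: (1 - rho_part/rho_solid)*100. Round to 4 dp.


Porosity = (1-8.33/8.46)*100 = 1.5366 %


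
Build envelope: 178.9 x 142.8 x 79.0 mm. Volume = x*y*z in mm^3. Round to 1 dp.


V = 178.9 * 142.8 * 79.0 = 2018206.7 mm^3


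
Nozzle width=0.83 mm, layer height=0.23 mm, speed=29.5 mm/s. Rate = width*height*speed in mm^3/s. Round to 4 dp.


Rate = 0.83 * 0.23 * 29.5 = 5.6316 mm^3/s


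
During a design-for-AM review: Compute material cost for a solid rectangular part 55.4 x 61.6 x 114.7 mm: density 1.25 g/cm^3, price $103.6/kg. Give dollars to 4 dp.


V = 55.4 * 61.6 * 114.7 = 391429.808 mm^3 = 391.429808 cm^3
Mass = 391.429808 * 1.25 / 1000 = 0.48928726 kg
Cost = 0.48928726 * 103.6 = 50.6902 $


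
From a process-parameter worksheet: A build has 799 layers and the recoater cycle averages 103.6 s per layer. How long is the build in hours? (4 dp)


t = 799 * 103.6 / 3600 = 22.9934 hrs


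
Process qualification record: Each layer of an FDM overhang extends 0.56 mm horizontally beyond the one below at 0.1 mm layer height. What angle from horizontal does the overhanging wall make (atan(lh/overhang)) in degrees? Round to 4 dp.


angle = atan(0.1/0.56) = 10.1247 degrees


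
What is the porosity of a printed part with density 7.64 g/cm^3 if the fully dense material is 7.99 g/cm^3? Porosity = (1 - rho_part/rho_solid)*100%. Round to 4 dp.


Porosity = (1-7.64/7.99)*100 = 4.3805 %


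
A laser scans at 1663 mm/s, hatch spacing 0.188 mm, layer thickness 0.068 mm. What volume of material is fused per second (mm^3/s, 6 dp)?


Rate = 1663 * 0.188 * 0.068 = 21.259792 mm^3/s


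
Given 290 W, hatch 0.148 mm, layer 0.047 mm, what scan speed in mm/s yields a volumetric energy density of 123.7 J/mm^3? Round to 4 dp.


v = 290 / (123.7*0.148*0.047) = 337.0301 mm/s


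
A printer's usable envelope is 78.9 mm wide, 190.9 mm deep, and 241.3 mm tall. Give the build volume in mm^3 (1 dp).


V = 78.9 * 190.9 * 241.3 = 3634463.0 mm^3


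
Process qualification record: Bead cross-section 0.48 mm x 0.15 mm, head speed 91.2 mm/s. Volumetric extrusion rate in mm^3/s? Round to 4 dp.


Rate = 0.48 * 0.15 * 91.2 = 6.5664 mm^3/s


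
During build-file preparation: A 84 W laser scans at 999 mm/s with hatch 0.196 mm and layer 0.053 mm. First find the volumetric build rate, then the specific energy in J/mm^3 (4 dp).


Build rate = 999 * 0.196 * 0.053 = 10.377612 mm^3/s
SE = 84 / 10.377612 = 8.0943 J/mm^3


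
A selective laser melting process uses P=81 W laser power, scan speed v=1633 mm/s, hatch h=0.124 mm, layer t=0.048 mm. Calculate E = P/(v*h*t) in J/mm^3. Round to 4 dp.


E = 81 / (1633*0.124*0.048) = 8.3337 J/mm^3


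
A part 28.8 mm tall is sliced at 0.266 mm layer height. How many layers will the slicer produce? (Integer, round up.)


Layers = ceil(28.8/0.266) = 109


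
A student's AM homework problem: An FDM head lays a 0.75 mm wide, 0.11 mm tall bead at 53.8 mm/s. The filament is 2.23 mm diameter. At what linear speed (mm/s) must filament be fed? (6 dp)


Q = 0.75 * 0.11 * 53.8 = 4.4385 mm^3/s
A_fil = pi*(2.23/2)^2 = 3.90570653 mm^2
v_feed = 4.4385 / 3.90570653 = 1.136414 mm/s


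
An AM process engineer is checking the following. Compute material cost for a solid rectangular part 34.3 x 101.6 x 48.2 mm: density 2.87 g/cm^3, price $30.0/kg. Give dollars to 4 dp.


V = 34.3 * 101.6 * 48.2 = 167971.216 mm^3 = 167.971216 cm^3
Mass = 167.971216 * 2.87 / 1000 = 0.48207739 kg
Cost = 0.48207739 * 30.0 = 14.4623 $


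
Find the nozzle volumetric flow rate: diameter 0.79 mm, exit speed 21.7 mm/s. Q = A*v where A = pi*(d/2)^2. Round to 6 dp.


A = pi*(0.79/2)^2 = 0.49016699 mm^2
Q = 0.49016699 * 21.7 = 10.636624 mm^3/s


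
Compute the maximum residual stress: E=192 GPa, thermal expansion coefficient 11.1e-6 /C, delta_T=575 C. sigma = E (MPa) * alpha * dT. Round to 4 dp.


sigma = 192*1000 * 11.1e-6 * 575 = 1225.44 MPa


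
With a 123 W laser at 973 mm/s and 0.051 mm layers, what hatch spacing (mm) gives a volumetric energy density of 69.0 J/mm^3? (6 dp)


h = 123 / (69.0*973*0.051) = 0.035923 mm


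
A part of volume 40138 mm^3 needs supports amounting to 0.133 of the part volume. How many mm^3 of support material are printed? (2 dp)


V_support = 40138 * 0.133 = 5338.35 mm^3


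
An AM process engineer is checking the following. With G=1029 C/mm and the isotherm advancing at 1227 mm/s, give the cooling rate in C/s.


CR = 1029 * 1227 = 1262583 C/s


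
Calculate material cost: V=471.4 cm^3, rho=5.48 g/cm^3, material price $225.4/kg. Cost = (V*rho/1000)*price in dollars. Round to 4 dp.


Mass = 471.4*5.48/1000 = 2.583272 kg
Cost = 2.583272 * 225.4 = 582.2695 $


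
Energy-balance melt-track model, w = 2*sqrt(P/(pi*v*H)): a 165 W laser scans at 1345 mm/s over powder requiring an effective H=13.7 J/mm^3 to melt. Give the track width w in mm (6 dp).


w = 2*sqrt(165/(pi*1345*13.7)) = 0.106776 mm


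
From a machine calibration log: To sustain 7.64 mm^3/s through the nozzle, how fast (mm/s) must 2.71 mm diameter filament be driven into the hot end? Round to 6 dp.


A = pi*(2.71/2)^2 = 5.768043
v = 7.64 / 5.768043 = 1.324539 mm/s


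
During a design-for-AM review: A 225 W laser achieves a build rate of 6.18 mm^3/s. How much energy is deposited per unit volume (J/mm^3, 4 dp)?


SE = 225 / 6.18 = 36.4078 J/mm^3


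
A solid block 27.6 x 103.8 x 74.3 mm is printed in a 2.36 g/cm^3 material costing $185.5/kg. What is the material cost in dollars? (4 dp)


V = 27.6 * 103.8 * 74.3 = 212860.584 mm^3 = 212.860584 cm^3
Mass = 212.860584 * 2.36 / 1000 = 0.50235098 kg
Cost = 0.50235098 * 185.5 = 93.1861 $


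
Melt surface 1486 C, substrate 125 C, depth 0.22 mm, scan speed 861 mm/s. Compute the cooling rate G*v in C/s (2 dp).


G = (1486-125)/0.22 = 6186.36363636 C/mm
CR = 6186.36363636 * 861 = 5326459.09 C/s


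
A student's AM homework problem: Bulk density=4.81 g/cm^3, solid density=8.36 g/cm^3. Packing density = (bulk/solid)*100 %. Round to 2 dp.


Packing = (4.81/8.36)*100 = 57.54 %


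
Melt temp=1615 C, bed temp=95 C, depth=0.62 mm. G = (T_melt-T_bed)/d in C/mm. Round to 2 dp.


G = (1615-95)/0.62 = 2451.61 C/mm


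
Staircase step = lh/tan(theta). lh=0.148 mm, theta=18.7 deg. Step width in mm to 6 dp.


step = 0.148 / tan(18.7) = 0.437247 mm


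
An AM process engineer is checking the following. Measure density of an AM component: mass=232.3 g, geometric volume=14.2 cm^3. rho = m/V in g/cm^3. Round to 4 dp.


rho = 232.3 / 14.2 = 16.3592 g/cm^3


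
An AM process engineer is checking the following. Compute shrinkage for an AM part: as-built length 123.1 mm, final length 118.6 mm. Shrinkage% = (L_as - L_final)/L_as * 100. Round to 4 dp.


Shrinkage = ((123.1-118.6)/123.1)*100 = 3.6556 %


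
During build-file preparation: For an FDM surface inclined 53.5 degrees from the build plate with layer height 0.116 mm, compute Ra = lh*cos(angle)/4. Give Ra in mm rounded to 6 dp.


Ra = 0.116 * cos(53.5) / 4 = 0.01725 mm


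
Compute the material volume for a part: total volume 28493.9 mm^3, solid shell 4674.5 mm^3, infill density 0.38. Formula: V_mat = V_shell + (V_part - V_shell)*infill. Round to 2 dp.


V_infill = (28493.9 - 4674.5) * 0.38 = 9051.37
V_total = 4674.5 + 9051.37 = 13725.87 mm^3


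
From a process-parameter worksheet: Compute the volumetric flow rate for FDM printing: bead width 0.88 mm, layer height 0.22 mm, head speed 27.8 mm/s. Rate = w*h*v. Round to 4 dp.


Rate = 0.88 * 0.22 * 27.8 = 5.3821 mm^3/s


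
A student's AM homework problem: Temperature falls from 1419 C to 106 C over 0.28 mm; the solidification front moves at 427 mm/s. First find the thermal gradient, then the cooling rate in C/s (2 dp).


G = (1419-106)/0.28 = 4689.28571429 C/mm
CR = 4689.28571429 * 427 = 2002325.0 C/s


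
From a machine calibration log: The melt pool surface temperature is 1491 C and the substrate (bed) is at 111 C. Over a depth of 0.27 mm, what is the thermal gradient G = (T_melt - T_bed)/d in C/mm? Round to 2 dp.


G = (1491-111)/0.27 = 5111.11 C/mm


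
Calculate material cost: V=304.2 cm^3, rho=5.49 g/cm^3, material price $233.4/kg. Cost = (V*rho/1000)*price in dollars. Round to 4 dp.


Mass = 304.2*5.49/1000 = 1.670058 kg
Cost = 1.670058 * 233.4 = 389.7915 $


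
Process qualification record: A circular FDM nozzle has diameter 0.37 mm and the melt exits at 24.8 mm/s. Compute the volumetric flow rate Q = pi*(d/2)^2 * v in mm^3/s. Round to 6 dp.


A = pi*(0.37/2)^2 = 0.10752101 mm^2
Q = 0.10752101 * 24.8 = 2.666521 mm^3/s


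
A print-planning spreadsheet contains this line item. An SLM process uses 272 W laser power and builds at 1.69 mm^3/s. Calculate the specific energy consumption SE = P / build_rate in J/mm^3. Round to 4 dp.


SE = 272 / 1.69 = 160.9467 J/mm^3


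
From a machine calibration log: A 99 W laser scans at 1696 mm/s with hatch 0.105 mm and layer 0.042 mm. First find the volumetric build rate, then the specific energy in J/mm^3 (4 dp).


Build rate = 1696 * 0.105 * 0.042 = 7.47936 mm^3/s
SE = 99 / 7.47936 = 13.2364 J/mm^3


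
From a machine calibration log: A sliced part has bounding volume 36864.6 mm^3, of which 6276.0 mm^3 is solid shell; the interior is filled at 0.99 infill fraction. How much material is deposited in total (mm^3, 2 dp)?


V_infill = (36864.6 - 6276.0) * 0.99 = 30282.71
V_total = 6276.0 + 30282.71 = 36558.71 mm^3


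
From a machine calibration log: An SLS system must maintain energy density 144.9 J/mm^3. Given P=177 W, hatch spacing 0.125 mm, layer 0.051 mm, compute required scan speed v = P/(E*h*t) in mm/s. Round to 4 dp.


v = 177 / (144.9*0.125*0.051) = 191.6129 mm/s


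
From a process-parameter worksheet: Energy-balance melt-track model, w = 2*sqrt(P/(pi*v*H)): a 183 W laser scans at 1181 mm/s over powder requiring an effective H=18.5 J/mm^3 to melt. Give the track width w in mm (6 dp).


w = 2*sqrt(183/(pi*1181*18.5)) = 0.103269 mm


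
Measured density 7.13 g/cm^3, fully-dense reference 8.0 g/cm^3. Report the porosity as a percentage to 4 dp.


Porosity = (1-7.13/8.0)*100 = 10.875 %


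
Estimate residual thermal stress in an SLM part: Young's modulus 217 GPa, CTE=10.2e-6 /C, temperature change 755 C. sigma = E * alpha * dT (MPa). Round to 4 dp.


sigma = 217*1000 * 10.2e-6 * 755 = 1671.117 MPa


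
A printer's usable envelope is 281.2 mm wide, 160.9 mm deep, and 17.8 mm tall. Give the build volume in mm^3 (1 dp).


V = 281.2 * 160.9 * 17.8 = 805362.4 mm^3


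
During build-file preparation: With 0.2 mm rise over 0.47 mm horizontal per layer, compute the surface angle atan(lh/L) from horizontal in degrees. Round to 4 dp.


angle = atan(0.2/0.47) = 23.0513 degrees


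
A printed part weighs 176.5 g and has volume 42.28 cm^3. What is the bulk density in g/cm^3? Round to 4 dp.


rho = 176.5 / 42.28 = 4.1746 g/cm^3


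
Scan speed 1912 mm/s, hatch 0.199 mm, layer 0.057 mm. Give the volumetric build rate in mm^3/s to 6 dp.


Rate = 1912 * 0.199 * 0.057 = 21.687816 mm^3/s


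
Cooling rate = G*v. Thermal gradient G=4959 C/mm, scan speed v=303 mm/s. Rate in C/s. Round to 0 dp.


CR = 4959 * 303 = 1502577 C/s


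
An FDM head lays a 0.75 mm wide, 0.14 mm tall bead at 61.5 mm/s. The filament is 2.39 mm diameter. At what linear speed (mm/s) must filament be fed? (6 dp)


Q = 0.75 * 0.14 * 61.5 = 6.4575 mm^3/s
A_fil = pi*(2.39/2)^2 = 4.48627285 mm^2
v_feed = 6.4575 / 4.48627285 = 1.439391 mm/s


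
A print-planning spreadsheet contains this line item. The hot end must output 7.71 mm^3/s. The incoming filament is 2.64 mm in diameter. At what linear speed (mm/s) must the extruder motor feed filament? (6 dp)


A = pi*(2.64/2)^2 = 5.473911
v = 7.71 / 5.473911 = 1.408499 mm/s


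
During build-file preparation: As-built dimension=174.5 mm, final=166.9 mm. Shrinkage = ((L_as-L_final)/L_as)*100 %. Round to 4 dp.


Shrinkage = ((174.5-166.9)/174.5)*100 = 4.3553 %


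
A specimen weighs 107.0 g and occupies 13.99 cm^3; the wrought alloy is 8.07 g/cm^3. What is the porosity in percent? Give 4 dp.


rho_part = 107.0 / 13.99 = 7.64832023 g/cm^3
Porosity = (1 - 7.64832023/8.07)*100 = 5.2253 %


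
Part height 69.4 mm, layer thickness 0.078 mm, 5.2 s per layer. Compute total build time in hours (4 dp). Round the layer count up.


Layers = ceil(69.4/0.078) = 890
t = 890 * 5.2 / 3600 = 1.2856 hrs


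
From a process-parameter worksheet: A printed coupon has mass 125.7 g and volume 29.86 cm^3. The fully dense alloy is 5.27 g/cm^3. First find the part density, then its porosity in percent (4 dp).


rho_part = 125.7 / 29.86 = 4.20964501 g/cm^3
Porosity = (1 - 4.20964501/5.27)*100 = 20.1206 %


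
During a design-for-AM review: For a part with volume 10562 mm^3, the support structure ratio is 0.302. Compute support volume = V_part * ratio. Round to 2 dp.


V_support = 10562 * 0.302 = 3189.72 mm^3


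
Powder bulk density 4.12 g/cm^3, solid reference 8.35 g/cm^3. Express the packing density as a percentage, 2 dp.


Packing = (4.12/8.35)*100 = 49.34 %


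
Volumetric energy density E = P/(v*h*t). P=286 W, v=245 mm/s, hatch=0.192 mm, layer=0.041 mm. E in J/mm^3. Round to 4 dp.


E = 286 / (245*0.192*0.041) = 148.291 J/mm^3


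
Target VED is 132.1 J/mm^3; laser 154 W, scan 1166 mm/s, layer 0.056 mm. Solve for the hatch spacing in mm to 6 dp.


h = 154 / (132.1*1166*0.056) = 0.017854 mm


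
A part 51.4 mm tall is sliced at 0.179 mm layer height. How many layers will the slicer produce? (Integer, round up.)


Layers = ceil(51.4/0.179) = 288


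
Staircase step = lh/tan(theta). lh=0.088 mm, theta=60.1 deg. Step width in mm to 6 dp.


step = 0.088 / tan(60.1) = 0.050602 mm


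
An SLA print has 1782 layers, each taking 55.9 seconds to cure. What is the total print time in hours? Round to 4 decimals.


t = 1782 * 55.9 / 3600 = 27.6705 hrs


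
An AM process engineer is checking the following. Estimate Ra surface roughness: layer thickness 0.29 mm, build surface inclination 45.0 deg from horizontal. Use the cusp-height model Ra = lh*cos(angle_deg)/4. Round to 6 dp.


Ra = 0.29 * cos(45.0) / 4 = 0.051265 mm


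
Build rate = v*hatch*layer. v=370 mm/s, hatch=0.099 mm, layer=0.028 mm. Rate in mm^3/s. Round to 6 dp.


Rate = 370 * 0.099 * 0.028 = 1.02564 mm^3/s


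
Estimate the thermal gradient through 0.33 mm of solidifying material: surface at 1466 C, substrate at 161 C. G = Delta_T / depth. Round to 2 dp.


G = (1466-161)/0.33 = 3954.55 C/mm


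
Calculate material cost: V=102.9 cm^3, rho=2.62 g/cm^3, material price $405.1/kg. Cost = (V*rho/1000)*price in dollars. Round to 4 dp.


Mass = 102.9*2.62/1000 = 0.269598 kg
Cost = 0.269598 * 405.1 = 109.2141 $


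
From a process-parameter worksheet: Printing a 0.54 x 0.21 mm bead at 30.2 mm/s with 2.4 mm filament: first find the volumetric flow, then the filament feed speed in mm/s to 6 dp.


Q = 0.54 * 0.21 * 30.2 = 3.42468 mm^3/s
A_fil = pi*(2.4/2)^2 = 4.52389342 mm^2
v_feed = 3.42468 / 4.52389342 = 0.75702 mm/s


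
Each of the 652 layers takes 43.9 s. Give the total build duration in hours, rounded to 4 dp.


t = 652 * 43.9 / 3600 = 7.9508 hrs


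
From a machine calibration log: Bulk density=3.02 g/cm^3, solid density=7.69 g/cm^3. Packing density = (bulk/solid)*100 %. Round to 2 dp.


Packing = (3.02/7.69)*100 = 39.27 %


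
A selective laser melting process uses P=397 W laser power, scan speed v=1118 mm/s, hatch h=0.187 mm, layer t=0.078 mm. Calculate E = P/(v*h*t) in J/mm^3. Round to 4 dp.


E = 397 / (1118*0.187*0.078) = 24.3452 J/mm^3


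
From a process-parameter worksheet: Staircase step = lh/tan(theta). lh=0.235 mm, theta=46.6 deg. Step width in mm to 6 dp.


step = 0.235 / tan(46.6) = 0.222228 mm


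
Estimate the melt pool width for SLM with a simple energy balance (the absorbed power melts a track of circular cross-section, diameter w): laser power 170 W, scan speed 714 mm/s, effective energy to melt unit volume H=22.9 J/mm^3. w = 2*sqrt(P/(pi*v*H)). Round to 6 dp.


w = 2*sqrt(170/(pi*714*22.9)) = 0.115057 mm


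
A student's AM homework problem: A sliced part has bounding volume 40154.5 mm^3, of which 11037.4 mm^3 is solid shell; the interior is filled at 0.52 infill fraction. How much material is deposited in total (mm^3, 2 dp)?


V_infill = (40154.5 - 11037.4) * 0.52 = 15140.89
V_total = 11037.4 + 15140.89 = 26178.29 mm^3


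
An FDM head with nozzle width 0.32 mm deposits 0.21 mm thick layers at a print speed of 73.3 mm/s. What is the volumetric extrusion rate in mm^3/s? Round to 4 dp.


Rate = 0.32 * 0.21 * 73.3 = 4.9258 mm^3/s


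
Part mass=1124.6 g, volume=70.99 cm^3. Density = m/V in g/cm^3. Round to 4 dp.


rho = 1124.6 / 70.99 = 15.8417 g/cm^3


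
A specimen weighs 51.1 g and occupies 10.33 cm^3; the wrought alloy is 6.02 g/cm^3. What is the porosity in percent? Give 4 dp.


rho_part = 51.1 / 10.33 = 4.94675702 g/cm^3
Porosity = (1 - 4.94675702/6.02)*100 = 17.828 %


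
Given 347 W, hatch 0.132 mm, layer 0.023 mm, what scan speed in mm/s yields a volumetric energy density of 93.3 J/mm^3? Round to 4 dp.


v = 347 / (93.3*0.132*0.023) = 1225.0281 mm/s


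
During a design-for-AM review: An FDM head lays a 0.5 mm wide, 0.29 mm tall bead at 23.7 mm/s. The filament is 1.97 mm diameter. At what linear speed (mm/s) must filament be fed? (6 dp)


Q = 0.5 * 0.29 * 23.7 = 3.4365 mm^3/s
A_fil = pi*(1.97/2)^2 = 3.04805173 mm^2
v_feed = 3.4365 / 3.04805173 = 1.127441 mm/s


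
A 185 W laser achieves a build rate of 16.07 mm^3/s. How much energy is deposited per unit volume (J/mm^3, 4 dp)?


SE = 185 / 16.07 = 11.5121 J/mm^3


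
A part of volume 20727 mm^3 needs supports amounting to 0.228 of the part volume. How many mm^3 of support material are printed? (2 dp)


V_support = 20727 * 0.228 = 4725.76 mm^3


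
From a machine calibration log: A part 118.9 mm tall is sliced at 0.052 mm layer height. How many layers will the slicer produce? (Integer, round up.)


Layers = ceil(118.9/0.052) = 2287


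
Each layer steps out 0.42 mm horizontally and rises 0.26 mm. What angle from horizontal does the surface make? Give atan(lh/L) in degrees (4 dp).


angle = atan(0.26/0.42) = 31.7595 degrees


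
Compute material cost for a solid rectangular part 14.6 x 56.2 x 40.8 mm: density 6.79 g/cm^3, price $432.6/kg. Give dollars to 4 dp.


V = 14.6 * 56.2 * 40.8 = 33477.216 mm^3 = 33.477216 cm^3
Mass = 33.477216 * 6.79 / 1000 = 0.2273103 kg
Cost = 0.2273103 * 432.6 = 98.3344 $


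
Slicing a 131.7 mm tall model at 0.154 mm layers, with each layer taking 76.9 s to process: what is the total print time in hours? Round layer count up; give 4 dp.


Layers = ceil(131.7/0.154) = 856
t = 856 * 76.9 / 3600 = 18.2851 hrs


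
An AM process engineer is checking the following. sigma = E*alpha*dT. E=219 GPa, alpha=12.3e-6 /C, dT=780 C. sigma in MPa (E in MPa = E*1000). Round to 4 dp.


sigma = 219*1000 * 12.3e-6 * 780 = 2101.086 MPa


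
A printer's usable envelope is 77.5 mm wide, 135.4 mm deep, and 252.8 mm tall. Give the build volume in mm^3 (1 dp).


V = 77.5 * 135.4 * 252.8 = 2652756.8 mm^3


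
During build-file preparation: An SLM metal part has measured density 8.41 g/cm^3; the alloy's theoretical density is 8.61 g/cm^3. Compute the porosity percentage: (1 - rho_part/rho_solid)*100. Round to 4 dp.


Porosity = (1-8.41/8.61)*100 = 2.3229 %


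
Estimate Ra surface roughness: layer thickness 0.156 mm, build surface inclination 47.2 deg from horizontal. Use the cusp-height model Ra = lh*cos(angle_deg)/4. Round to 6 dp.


Ra = 0.156 * cos(47.2) / 4 = 0.026498 mm


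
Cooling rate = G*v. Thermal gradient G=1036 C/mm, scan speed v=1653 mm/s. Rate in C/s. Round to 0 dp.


CR = 1036 * 1653 = 1712508 C/s


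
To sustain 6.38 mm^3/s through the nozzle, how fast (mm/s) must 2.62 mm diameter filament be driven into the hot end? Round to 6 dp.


A = pi*(2.62/2)^2 = 5.391287
v = 6.38 / 5.391287 = 1.183391 mm/s


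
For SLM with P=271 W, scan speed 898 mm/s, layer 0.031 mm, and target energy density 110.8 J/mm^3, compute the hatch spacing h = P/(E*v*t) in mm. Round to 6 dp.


h = 271 / (110.8*898*0.031) = 0.08786 mm


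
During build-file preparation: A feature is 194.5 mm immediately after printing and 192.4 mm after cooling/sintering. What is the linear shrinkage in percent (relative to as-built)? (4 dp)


Shrinkage = ((194.5-192.4)/194.5)*100 = 1.0797 %


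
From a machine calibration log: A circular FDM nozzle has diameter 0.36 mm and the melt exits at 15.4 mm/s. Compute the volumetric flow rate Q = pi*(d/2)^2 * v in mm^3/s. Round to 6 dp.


A = pi*(0.36/2)^2 = 0.1017876 mm^2
Q = 0.1017876 * 15.4 = 1.567529 mm^3/s


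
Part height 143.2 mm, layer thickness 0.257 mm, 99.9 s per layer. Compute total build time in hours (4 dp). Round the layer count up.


Layers = ceil(143.2/0.257) = 558
t = 558 * 99.9 / 3600 = 15.4845 hrs


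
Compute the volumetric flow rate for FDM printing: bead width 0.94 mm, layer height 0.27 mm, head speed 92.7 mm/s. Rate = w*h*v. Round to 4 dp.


Rate = 0.94 * 0.27 * 92.7 = 23.5273 mm^3/s


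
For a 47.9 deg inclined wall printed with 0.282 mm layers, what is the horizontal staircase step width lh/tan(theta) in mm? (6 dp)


step = 0.282 / tan(47.9) = 0.254807 mm


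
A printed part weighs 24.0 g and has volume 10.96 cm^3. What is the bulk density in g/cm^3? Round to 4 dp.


rho = 24.0 / 10.96 = 2.1898 g/cm^3


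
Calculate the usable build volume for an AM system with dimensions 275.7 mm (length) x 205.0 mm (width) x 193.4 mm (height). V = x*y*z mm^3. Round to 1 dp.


V = 275.7 * 205.0 * 193.4 = 10930677.9 mm^3


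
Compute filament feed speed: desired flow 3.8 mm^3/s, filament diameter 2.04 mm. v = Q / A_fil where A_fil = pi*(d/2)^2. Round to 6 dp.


A = pi*(2.04/2)^2 = 3.268513
v = 3.8 / 3.268513 = 1.162608 mm/s


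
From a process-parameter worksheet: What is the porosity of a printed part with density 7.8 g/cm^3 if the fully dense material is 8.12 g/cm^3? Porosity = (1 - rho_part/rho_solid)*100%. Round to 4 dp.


Porosity = (1-7.8/8.12)*100 = 3.9409 %


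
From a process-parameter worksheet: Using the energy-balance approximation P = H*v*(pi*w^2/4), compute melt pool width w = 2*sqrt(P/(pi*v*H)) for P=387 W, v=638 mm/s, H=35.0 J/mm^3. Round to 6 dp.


w = 2*sqrt(387/(pi*638*35.0)) = 0.148548 mm


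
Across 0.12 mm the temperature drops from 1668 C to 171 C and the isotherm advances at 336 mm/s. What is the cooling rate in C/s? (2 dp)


G = (1668-171)/0.12 = 12475.0 C/mm
CR = 12475.0 * 336 = 4191600.0 C/s


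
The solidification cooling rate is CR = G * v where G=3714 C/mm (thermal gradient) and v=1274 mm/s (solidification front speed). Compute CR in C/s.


CR = 3714 * 1274 = 4731636 C/s


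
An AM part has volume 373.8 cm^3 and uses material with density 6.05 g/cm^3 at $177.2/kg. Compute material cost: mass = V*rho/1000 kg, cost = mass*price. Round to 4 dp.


Mass = 373.8*6.05/1000 = 2.26149 kg
Cost = 2.26149 * 177.2 = 400.736 $


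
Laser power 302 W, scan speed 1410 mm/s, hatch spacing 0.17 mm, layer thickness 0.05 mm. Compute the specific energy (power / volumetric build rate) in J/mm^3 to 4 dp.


Build rate = 1410 * 0.17 * 0.05 = 11.985 mm^3/s
SE = 302 / 11.985 = 25.1982 J/mm^3


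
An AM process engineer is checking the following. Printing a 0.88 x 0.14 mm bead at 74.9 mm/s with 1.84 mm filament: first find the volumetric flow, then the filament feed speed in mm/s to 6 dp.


Q = 0.88 * 0.14 * 74.9 = 9.22768 mm^3/s
A_fil = pi*(1.84/2)^2 = 2.65904402 mm^2
v_feed = 9.22768 / 2.65904402 = 3.4703 mm/s


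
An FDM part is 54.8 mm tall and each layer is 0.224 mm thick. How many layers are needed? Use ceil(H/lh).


Layers = ceil(54.8/0.224) = 245


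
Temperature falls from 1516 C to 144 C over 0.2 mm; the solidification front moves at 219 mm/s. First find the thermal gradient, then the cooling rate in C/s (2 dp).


G = (1516-144)/0.2 = 6860.0 C/mm
CR = 6860.0 * 219 = 1502340.0 C/s


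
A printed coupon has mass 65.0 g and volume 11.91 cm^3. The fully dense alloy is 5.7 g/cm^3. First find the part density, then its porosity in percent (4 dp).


rho_part = 65.0 / 11.91 = 5.45759866 g/cm^3
Porosity = (1 - 5.45759866/5.7)*100 = 4.2527 %


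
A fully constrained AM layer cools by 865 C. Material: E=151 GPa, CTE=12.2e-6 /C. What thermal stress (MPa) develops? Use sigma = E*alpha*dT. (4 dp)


sigma = 151*1000 * 12.2e-6 * 865 = 1593.503 MPa


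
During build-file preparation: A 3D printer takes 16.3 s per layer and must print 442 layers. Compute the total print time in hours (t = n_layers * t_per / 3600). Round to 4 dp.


t = 442 * 16.3 / 3600 = 2.0013 hrs


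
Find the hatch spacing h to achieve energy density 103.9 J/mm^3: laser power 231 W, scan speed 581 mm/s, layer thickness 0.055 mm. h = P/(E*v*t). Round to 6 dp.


h = 231 / (103.9*581*0.055) = 0.069576 mm


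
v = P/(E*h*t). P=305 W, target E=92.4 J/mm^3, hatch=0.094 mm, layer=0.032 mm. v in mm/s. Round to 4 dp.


v = 305 / (92.4*0.094*0.032) = 1097.3623 mm/s


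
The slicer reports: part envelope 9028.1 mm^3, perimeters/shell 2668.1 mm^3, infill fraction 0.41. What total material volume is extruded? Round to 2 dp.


V_infill = (9028.1 - 2668.1) * 0.41 = 2607.6
V_total = 2668.1 + 2607.6 = 5275.7 mm^3


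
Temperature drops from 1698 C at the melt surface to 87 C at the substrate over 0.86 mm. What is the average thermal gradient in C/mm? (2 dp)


G = (1698-87)/0.86 = 1873.26 C/mm
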